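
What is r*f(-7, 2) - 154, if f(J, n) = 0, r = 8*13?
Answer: -154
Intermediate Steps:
r = 104
r*f(-7, 2) - 154 = 104*0 - 154 = 0 - 154 = -154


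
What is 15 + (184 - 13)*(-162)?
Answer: -27687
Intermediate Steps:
15 + (184 - 13)*(-162) = 15 + 171*(-162) = 15 - 27702 = -27687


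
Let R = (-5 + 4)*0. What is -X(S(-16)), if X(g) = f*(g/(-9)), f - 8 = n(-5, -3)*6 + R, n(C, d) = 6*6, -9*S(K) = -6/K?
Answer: -28/27 ≈ -1.0370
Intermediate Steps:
S(K) = 2/(3*K) (S(K) = -(-2)/(3*K) = 2/(3*K))
n(C, d) = 36
R = 0 (R = -1*0 = 0)
f = 224 (f = 8 + (36*6 + 0) = 8 + (216 + 0) = 8 + 216 = 224)
X(g) = -224*g/9 (X(g) = 224*(g/(-9)) = 224*(g*(-1/9)) = 224*(-g/9) = -224*g/9)
-X(S(-16)) = -(-224)*(2/3)/(-16)/9 = -(-224)*(2/3)*(-1/16)/9 = -(-224)*(-1)/(9*24) = -1*28/27 = -28/27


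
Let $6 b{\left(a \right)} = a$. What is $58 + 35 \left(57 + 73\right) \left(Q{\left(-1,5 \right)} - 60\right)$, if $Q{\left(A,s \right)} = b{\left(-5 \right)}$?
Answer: $- \frac{830201}{3} \approx -2.7673 \cdot 10^{5}$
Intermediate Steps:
$b{\left(a \right)} = \frac{a}{6}$
$Q{\left(A,s \right)} = - \frac{5}{6}$ ($Q{\left(A,s \right)} = \frac{1}{6} \left(-5\right) = - \frac{5}{6}$)
$58 + 35 \left(57 + 73\right) \left(Q{\left(-1,5 \right)} - 60\right) = 58 + 35 \left(57 + 73\right) \left(- \frac{5}{6} - 60\right) = 58 + 35 \cdot 130 \left(- \frac{365}{6}\right) = 58 + 35 \left(- \frac{23725}{3}\right) = 58 - \frac{830375}{3} = - \frac{830201}{3}$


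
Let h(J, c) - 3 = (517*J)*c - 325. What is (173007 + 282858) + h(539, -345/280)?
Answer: 897523/8 ≈ 1.1219e+5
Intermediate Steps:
h(J, c) = -322 + 517*J*c (h(J, c) = 3 + ((517*J)*c - 325) = 3 + (517*J*c - 325) = 3 + (-325 + 517*J*c) = -322 + 517*J*c)
(173007 + 282858) + h(539, -345/280) = (173007 + 282858) + (-322 + 517*539*(-345/280)) = 455865 + (-322 + 517*539*(-345*1/280)) = 455865 + (-322 + 517*539*(-69/56)) = 455865 + (-322 - 2746821/8) = 455865 - 2749397/8 = 897523/8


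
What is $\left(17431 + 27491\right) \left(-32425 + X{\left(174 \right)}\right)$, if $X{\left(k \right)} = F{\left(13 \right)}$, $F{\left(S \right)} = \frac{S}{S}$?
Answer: $-1456550928$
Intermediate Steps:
$F{\left(S \right)} = 1$
$X{\left(k \right)} = 1$
$\left(17431 + 27491\right) \left(-32425 + X{\left(174 \right)}\right) = \left(17431 + 27491\right) \left(-32425 + 1\right) = 44922 \left(-32424\right) = -1456550928$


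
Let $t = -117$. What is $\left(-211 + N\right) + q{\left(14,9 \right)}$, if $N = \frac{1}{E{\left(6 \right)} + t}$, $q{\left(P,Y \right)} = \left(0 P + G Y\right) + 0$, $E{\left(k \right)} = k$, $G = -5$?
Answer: $- \frac{28417}{111} \approx -256.01$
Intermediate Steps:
$q{\left(P,Y \right)} = - 5 Y$ ($q{\left(P,Y \right)} = \left(0 P - 5 Y\right) + 0 = \left(0 - 5 Y\right) + 0 = - 5 Y + 0 = - 5 Y$)
$N = - \frac{1}{111}$ ($N = \frac{1}{6 - 117} = \frac{1}{-111} = - \frac{1}{111} \approx -0.009009$)
$\left(-211 + N\right) + q{\left(14,9 \right)} = \left(-211 - \frac{1}{111}\right) - 45 = - \frac{23422}{111} - 45 = - \frac{28417}{111}$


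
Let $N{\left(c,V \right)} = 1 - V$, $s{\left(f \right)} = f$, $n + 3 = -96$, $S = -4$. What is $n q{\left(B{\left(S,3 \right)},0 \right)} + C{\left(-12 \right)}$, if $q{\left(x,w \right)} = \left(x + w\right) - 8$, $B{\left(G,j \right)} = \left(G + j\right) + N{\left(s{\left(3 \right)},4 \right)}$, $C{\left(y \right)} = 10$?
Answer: $1198$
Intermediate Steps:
$n = -99$ ($n = -3 - 96 = -99$)
$B{\left(G,j \right)} = -3 + G + j$ ($B{\left(G,j \right)} = \left(G + j\right) + \left(1 - 4\right) = \left(G + j\right) - 3 = -3 + G + j$)
$q{\left(x,w \right)} = -8 + w + x$ ($q{\left(x,w \right)} = \left(w + x\right) - 8 = -8 + w + x$)
$n q{\left(B{\left(S,3 \right)},0 \right)} + C{\left(-12 \right)} = - 99 \left(-8 + 0 - 4\right) + 10 = \left(-99\right) \left(-12\right) + 10 = 1188 + 10 = 1198$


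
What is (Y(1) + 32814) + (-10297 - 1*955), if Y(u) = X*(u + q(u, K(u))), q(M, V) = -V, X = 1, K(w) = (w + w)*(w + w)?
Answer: 21559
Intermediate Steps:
K(w) = 4*w² (K(w) = (2*w)*(2*w) = 4*w²)
Y(u) = u - 4*u² (Y(u) = 1*(u - 4*u²) = u - 4*u²)
(Y(1) + 32814) + (-10297 - 1*955) = (1*(1 - 4*1) + 32814) + (-10297 - 1*955) = (1*(1 - 4) + 32814) + (-10297 - 955) = (1*(-3) + 32814) - 11252 = (-3 + 32814) - 11252 = 32811 - 11252 = 21559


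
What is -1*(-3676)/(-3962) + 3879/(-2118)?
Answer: -3859061/1398586 ≈ -2.7593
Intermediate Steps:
-1*(-3676)/(-3962) + 3879/(-2118) = 3676*(-1/3962) + 3879*(-1/2118) = -1838/1981 - 1293/706 = -3859061/1398586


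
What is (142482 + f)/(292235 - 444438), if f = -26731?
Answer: -115751/152203 ≈ -0.76050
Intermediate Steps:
(142482 + f)/(292235 - 444438) = (142482 - 26731)/(292235 - 444438) = 115751/(-152203) = 115751*(-1/152203) = -115751/152203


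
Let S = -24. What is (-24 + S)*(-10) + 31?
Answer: 511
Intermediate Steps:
(-24 + S)*(-10) + 31 = (-24 - 24)*(-10) + 31 = -48*(-10) + 31 = 480 + 31 = 511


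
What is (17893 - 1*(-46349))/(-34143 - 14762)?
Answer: -64242/48905 ≈ -1.3136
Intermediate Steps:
(17893 - 1*(-46349))/(-34143 - 14762) = (17893 + 46349)/(-48905) = 64242*(-1/48905) = -64242/48905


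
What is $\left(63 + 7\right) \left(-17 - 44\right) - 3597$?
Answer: $-7867$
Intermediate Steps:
$\left(63 + 7\right) \left(-17 - 44\right) - 3597 = 70 \left(-61\right) - 3597 = -4270 - 3597 = -7867$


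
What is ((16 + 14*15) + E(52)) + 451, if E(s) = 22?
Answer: 699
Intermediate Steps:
((16 + 14*15) + E(52)) + 451 = ((16 + 14*15) + 22) + 451 = ((16 + 210) + 22) + 451 = (226 + 22) + 451 = 248 + 451 = 699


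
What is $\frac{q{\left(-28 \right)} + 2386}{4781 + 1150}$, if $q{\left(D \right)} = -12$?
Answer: $\frac{2374}{5931} \approx 0.40027$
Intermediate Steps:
$\frac{q{\left(-28 \right)} + 2386}{4781 + 1150} = \frac{-12 + 2386}{4781 + 1150} = \frac{2374}{5931}$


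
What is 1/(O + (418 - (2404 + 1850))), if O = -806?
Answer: -1/4642 ≈ -0.00021542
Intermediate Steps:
1/(O + (418 - (2404 + 1850))) = 1/(-806 + (418 - (2404 + 1850))) = 1/(-806 + (418 - 1*4254)) = 1/(-806 + (418 - 4254)) = 1/(-806 - 3836) = 1/(-4642) = -1/4642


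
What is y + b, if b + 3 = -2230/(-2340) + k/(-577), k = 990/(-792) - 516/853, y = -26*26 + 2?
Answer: -155720406097/230340708 ≈ -676.04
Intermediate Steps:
y = -674 (y = -676 + 2 = -674)
k = -6329/3412 (k = 990*(-1/792) - 516*1/853 = -5/4 - 516/853 = -6329/3412 ≈ -1.8549)
b = -470768905/230340708 (b = -3 + (-2230/(-2340) - 6329/3412/(-577)) = -3 + (-2230*(-1/2340) - 6329/3412*(-1/577)) = -3 + (223/234 + 6329/1968724) = -3 + 220253219/230340708 = -470768905/230340708 ≈ -2.0438)
y + b = -674 - 470768905/230340708 = -155720406097/230340708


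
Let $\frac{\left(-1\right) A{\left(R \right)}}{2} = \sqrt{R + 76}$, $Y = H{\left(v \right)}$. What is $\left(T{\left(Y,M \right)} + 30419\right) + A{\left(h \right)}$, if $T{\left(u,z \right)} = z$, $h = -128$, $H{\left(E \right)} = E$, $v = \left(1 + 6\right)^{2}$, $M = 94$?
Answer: $30513 - 4 i \sqrt{13} \approx 30513.0 - 14.422 i$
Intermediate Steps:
$v = 49$ ($v = 7^{2} = 49$)
$Y = 49$
$A{\left(R \right)} = - 2 \sqrt{76 + R}$ ($A{\left(R \right)} = - 2 \sqrt{R + 76} = - 2 \sqrt{76 + R}$)
$\left(T{\left(Y,M \right)} + 30419\right) + A{\left(h \right)} = \left(94 + 30419\right) - 2 \sqrt{76 - 128} = 30513 - 2 \sqrt{-52} = 30513 - 2 \cdot 2 i \sqrt{13} = 30513 - 4 i \sqrt{13}$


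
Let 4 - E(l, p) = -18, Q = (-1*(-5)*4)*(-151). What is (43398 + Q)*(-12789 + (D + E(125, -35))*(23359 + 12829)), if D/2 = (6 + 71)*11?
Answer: 2506901199582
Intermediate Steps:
Q = -3020 (Q = (5*4)*(-151) = 20*(-151) = -3020)
E(l, p) = 22 (E(l, p) = 4 - 1*(-18) = 4 + 18 = 22)
D = 1694 (D = 2*((6 + 71)*11) = 2*(77*11) = 2*847 = 1694)
(43398 + Q)*(-12789 + (D + E(125, -35))*(23359 + 12829)) = (43398 - 3020)*(-12789 + (1694 + 22)*(23359 + 12829)) = 40378*(-12789 + 1716*36188) = 40378*(-12789 + 62098608) = 40378*62085819 = 2506901199582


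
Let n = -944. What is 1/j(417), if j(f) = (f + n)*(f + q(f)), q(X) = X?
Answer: -1/439518 ≈ -2.2752e-6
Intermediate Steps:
j(f) = 2*f*(-944 + f) (j(f) = (f - 944)*(f + f) = (-944 + f)*(2*f) = 2*f*(-944 + f))
1/j(417) = 1/(2*417*(-944 + 417)) = 1/(2*417*(-527)) = 1/(-439518) = -1/439518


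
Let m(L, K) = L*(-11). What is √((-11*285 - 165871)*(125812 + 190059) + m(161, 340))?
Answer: I*√53384095997 ≈ 2.3105e+5*I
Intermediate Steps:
m(L, K) = -11*L
√((-11*285 - 165871)*(125812 + 190059) + m(161, 340)) = √((-11*285 - 165871)*(125812 + 190059) - 11*161) = √((-3135 - 165871)*315871 - 1771) = √(-169006*315871 - 1771) = √(-53384094226 - 1771) = √(-53384095997) = I*√53384095997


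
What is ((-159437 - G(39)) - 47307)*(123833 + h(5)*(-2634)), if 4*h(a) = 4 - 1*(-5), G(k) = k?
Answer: -48762119579/2 ≈ -2.4381e+10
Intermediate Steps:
h(a) = 9/4 (h(a) = (4 - 1*(-5))/4 = (4 + 5)/4 = (¼)*9 = 9/4)
((-159437 - G(39)) - 47307)*(123833 + h(5)*(-2634)) = ((-159437 - 1*39) - 47307)*(123833 + (9/4)*(-2634)) = ((-159437 - 39) - 47307)*(123833 - 11853/2) = (-159476 - 47307)*(235813/2) = -206783*235813/2 = -48762119579/2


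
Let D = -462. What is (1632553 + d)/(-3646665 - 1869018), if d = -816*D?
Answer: -2009545/5515683 ≈ -0.36433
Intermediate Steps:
d = 376992 (d = -816*(-462) = 376992)
(1632553 + d)/(-3646665 - 1869018) = (1632553 + 376992)/(-3646665 - 1869018) = 2009545/(-5515683) = 2009545*(-1/5515683) = -2009545/5515683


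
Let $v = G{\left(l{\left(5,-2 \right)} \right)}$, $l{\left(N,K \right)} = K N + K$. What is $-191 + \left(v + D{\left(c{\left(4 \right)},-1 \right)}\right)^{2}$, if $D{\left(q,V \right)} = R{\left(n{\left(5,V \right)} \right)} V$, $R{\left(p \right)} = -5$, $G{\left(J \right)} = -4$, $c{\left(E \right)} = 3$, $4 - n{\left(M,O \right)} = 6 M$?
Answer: $-190$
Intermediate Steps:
$n{\left(M,O \right)} = 4 - 6 M$
$l{\left(N,K \right)} = K + K N$
$v = -4$
$D{\left(q,V \right)} = - 5 V$
$-191 + \left(v + D{\left(c{\left(4 \right)},-1 \right)}\right)^{2} = -191 + \left(-4 - -5\right)^{2} = -191 + \left(-4 + 5\right)^{2} = -191 + 1^{2} = -191 + 1 = -190$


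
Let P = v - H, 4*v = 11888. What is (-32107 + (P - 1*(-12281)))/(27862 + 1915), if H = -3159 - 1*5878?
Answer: -7817/29777 ≈ -0.26252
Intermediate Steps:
v = 2972 (v = (¼)*11888 = 2972)
H = -9037 (H = -3159 - 5878 = -9037)
P = 12009 (P = 2972 - 1*(-9037) = 2972 + 9037 = 12009)
(-32107 + (P - 1*(-12281)))/(27862 + 1915) = (-32107 + (12009 - 1*(-12281)))/(27862 + 1915) = (-32107 + (12009 + 12281))/29777 = (-32107 + 24290)*(1/29777) = -7817*1/29777 = -7817/29777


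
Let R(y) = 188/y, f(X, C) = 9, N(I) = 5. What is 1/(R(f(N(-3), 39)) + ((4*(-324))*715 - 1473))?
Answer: -9/8352829 ≈ -1.0775e-6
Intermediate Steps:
1/(R(f(N(-3), 39)) + ((4*(-324))*715 - 1473)) = 1/(188/9 + ((4*(-324))*715 - 1473)) = 1/(188*(1/9) + (-1296*715 - 1473)) = 1/(188/9 + (-926640 - 1473)) = 1/(188/9 - 928113) = 1/(-8352829/9) = -9/8352829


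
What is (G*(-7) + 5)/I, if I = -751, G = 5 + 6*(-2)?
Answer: -54/751 ≈ -0.071904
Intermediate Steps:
G = -7 (G = 5 - 12 = -7)
(G*(-7) + 5)/I = (-7*(-7) + 5)/(-751) = (49 + 5)*(-1/751) = 54*(-1/751) = -54/751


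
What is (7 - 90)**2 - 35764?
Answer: -28875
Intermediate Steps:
(7 - 90)**2 - 35764 = (-83)**2 - 35764 = 6889 - 35764 = -28875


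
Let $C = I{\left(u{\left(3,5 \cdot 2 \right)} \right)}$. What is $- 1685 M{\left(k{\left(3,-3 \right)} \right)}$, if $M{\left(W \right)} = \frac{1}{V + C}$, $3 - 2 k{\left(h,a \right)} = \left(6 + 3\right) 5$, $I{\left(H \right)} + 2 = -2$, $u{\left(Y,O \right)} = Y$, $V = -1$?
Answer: $337$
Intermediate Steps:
$I{\left(H \right)} = -4$ ($I{\left(H \right)} = -2 - 2 = -4$)
$C = -4$
$k{\left(h,a \right)} = -21$ ($k{\left(h,a \right)} = \frac{3}{2} - \frac{\left(6 + 3\right) 5}{2} = \frac{3}{2} - \frac{9 \cdot 5}{2} = \frac{3}{2} - \frac{45}{2} = -21$)
$M{\left(W \right)} = - \frac{1}{5}$ ($M{\left(W \right)} = \frac{1}{-1 - 4} = \frac{1}{-5} = - \frac{1}{5}$)
$- 1685 M{\left(k{\left(3,-3 \right)} \right)} = \left(-1685\right) \left(- \frac{1}{5}\right) = 337$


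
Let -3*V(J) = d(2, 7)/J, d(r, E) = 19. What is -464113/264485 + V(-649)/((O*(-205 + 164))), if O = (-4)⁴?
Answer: -729575740667/415764560640 ≈ -1.7548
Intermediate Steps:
O = 256
V(J) = -19/(3*J)
-464113/264485 + V(-649)/((O*(-205 + 164))) = -464113/264485 + (-19/3/(-649))/((256*(-205 + 164))) = -464113*1/264485 + (-19/3*(-1/649))/((256*(-41))) = -35701/20345 + (19/1947)/(-10496) = -35701/20345 + (19/1947)*(-1/10496) = -35701/20345 - 19/20435712 = -729575740667/415764560640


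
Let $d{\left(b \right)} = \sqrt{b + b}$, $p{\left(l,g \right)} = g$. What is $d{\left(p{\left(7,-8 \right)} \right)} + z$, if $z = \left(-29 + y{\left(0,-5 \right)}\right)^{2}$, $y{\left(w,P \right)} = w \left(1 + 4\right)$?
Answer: $841 + 4 i \approx 841.0 + 4.0 i$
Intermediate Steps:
$y{\left(w,P \right)} = 5 w$ ($y{\left(w,P \right)} = w 5 = 5 w$)
$d{\left(b \right)} = \sqrt{2} \sqrt{b}$ ($d{\left(b \right)} = \sqrt{2 b} = \sqrt{2} \sqrt{b}$)
$z = 841$ ($z = \left(-29 + 5 \cdot 0\right)^{2} = \left(-29 + 0\right)^{2} = \left(-29\right)^{2} = 841$)
$d{\left(p{\left(7,-8 \right)} \right)} + z = \sqrt{2} \sqrt{-8} + 841 = \sqrt{2} \cdot 2 i \sqrt{2} + 841 = 4 i + 841 = 841 + 4 i$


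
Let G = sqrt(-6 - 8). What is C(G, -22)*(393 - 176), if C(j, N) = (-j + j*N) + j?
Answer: -4774*I*sqrt(14) ≈ -17863.0*I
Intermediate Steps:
G = I*sqrt(14) (G = sqrt(-14) = I*sqrt(14) ≈ 3.7417*I)
C(j, N) = N*j (C(j, N) = (-j + N*j) + j = N*j)
C(G, -22)*(393 - 176) = (-22*I*sqrt(14))*(393 - 176) = -22*I*sqrt(14)*217 = -4774*I*sqrt(14)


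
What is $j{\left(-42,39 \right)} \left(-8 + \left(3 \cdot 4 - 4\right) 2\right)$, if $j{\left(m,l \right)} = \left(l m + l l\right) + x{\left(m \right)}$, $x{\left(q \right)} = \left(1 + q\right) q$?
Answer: $12840$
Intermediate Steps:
$x{\left(q \right)} = q \left(1 + q\right)$
$j{\left(m,l \right)} = l^{2} + l m + m \left(1 + m\right)$ ($j{\left(m,l \right)} = \left(l m + l l\right) + m \left(1 + m\right) = \left(l m + l^{2}\right) + m \left(1 + m\right) = \left(l^{2} + l m\right) + m \left(1 + m\right) = l^{2} + l m + m \left(1 + m\right)$)
$j{\left(-42,39 \right)} \left(-8 + \left(3 \cdot 4 - 4\right) 2\right) = \left(39^{2} + 39 \left(-42\right) - 42 \left(1 - 42\right)\right) \left(-8 + \left(3 \cdot 4 - 4\right) 2\right) = \left(1521 - 1638 - -1722\right) \left(-8 + \left(12 - 4\right) 2\right) = \left(1521 - 1638 + 1722\right) \left(-8 + 8 \cdot 2\right) = 1605 \left(-8 + 16\right) = 1605 \cdot 8 = 12840$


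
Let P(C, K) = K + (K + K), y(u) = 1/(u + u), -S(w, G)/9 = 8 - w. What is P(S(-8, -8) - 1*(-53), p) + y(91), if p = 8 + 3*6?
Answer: 14197/182 ≈ 78.005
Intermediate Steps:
S(w, G) = -72 + 9*w (S(w, G) = -9*(8 - w) = -72 + 9*w)
y(u) = 1/(2*u)
p = 26 (p = 8 + 18 = 26)
P(C, K) = 3*K (P(C, K) = K + 2*K = 3*K)
P(S(-8, -8) - 1*(-53), p) + y(91) = 3*26 + (½)/91 = 78 + (½)*(1/91) = 78 + 1/182 = 14197/182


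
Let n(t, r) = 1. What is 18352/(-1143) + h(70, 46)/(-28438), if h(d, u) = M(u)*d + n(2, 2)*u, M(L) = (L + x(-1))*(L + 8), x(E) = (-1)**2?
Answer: -362506067/16252317 ≈ -22.305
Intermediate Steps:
x(E) = 1
M(L) = (1 + L)*(8 + L) (M(L) = (L + 1)*(L + 8) = (1 + L)*(8 + L))
h(d, u) = u + d*(8 + u**2 + 9*u) (h(d, u) = (8 + u**2 + 9*u)*d + 1*u = d*(8 + u**2 + 9*u) + u = u + d*(8 + u**2 + 9*u))
18352/(-1143) + h(70, 46)/(-28438) = 18352/(-1143) + (46 + 70*(8 + 46**2 + 9*46))/(-28438) = 18352*(-1/1143) + (46 + 70*(8 + 2116 + 414))*(-1/28438) = -18352/1143 + (46 + 70*2538)*(-1/28438) = -18352/1143 + (46 + 177660)*(-1/28438) = -18352/1143 + 177706*(-1/28438) = -18352/1143 - 88853/14219 = -362506067/16252317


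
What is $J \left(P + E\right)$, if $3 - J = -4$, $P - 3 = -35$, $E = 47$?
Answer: $105$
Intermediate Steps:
$P = -32$ ($P = 3 - 35 = -32$)
$J = 7$ ($J = 3 - -4 = 3 + 4 = 7$)
$J \left(P + E\right) = 7 \left(-32 + 47\right) = 7 \cdot 15 = 105$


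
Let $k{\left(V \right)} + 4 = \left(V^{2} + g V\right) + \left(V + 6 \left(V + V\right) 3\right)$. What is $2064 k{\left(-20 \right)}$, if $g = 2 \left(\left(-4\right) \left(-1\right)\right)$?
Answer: $-1040256$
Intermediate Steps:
$g = 8$ ($g = 2 \cdot 4 = 8$)
$k{\left(V \right)} = -4 + V^{2} + 45 V$ ($k{\left(V \right)} = -4 + \left(\left(V^{2} + 8 V\right) + \left(V + 6 \left(V + V\right) 3\right)\right) = -4 + \left(\left(V^{2} + 8 V\right) + \left(V + 6 \cdot 2 V 3\right)\right) = -4 + \left(\left(V^{2} + 8 V\right) + \left(V + 6 \cdot 6 V\right)\right) = -4 + \left(\left(V^{2} + 8 V\right) + \left(V + 36 V\right)\right) = -4 + \left(\left(V^{2} + 8 V\right) + 37 V\right) = -4 + \left(V^{2} + 45 V\right) = -4 + V^{2} + 45 V$)
$2064 k{\left(-20 \right)} = 2064 \left(-4 + \left(-20\right)^{2} + 45 \left(-20\right)\right) = 2064 \left(-4 + 400 - 900\right) = 2064 \left(-504\right) = -1040256$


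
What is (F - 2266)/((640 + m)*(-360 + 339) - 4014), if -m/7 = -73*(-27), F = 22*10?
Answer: -62/8251 ≈ -0.0075142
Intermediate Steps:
F = 220
m = -13797 (m = -(-511)*(-27) = -7*1971 = -13797)
(F - 2266)/((640 + m)*(-360 + 339) - 4014) = (220 - 2266)/((640 - 13797)*(-360 + 339) - 4014) = -2046/(-13157*(-21) - 4014) = -2046/(276297 - 4014) = -2046/272283 = -2046*1/272283 = -62/8251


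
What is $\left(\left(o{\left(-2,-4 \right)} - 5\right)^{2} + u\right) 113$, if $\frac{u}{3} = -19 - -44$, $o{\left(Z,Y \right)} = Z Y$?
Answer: $9492$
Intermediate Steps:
$o{\left(Z,Y \right)} = Y Z$
$u = 75$ ($u = 3 \left(-19 - -44\right) = 3 \left(-19 + 44\right) = 3 \cdot 25 = 75$)
$\left(\left(o{\left(-2,-4 \right)} - 5\right)^{2} + u\right) 113 = \left(\left(\left(-4\right) \left(-2\right) - 5\right)^{2} + 75\right) 113 = \left(\left(8 - 5\right)^{2} + 75\right) 113 = \left(3^{2} + 75\right) 113 = \left(9 + 75\right) 113 = 84 \cdot 113 = 9492$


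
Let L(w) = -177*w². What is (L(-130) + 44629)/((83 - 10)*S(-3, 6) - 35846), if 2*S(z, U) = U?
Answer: 2946671/35627 ≈ 82.709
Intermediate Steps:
S(z, U) = U/2
(L(-130) + 44629)/((83 - 10)*S(-3, 6) - 35846) = (-177*(-130)² + 44629)/((83 - 10)*((½)*6) - 35846) = (-177*16900 + 44629)/(73*3 - 35846) = (-2991300 + 44629)/(219 - 35846) = -2946671/(-35627) = -2946671*(-1/35627) = 2946671/35627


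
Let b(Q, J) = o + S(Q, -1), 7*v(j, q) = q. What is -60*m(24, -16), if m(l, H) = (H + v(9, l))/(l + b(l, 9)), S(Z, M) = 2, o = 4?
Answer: 176/7 ≈ 25.143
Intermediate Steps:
v(j, q) = q/7
b(Q, J) = 6 (b(Q, J) = 4 + 2 = 6)
m(l, H) = (H + l/7)/(6 + l) (m(l, H) = (H + l/7)/(l + 6) = (H + l/7)/(6 + l))
-60*m(24, -16) = -60*(-16 + (⅐)*24)/(6 + 24) = -60*(-16 + 24/7)/30 = -2*(-88)/7 = -60*(-44/105) = 176/7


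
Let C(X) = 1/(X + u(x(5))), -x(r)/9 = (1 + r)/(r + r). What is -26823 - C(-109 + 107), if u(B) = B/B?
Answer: -26822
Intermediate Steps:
x(r) = -9*(1 + r)/(2*r) (x(r) = -9*(1 + r)/(r + r) = -9*(1 + r)/(2*r))
u(B) = 1
C(X) = 1/(1 + X) (C(X) = 1/(X + 1) = 1/(1 + X))
-26823 - C(-109 + 107) = -26823 - 1/(1 + (-109 + 107)) = -26823 - 1/(1 - 2) = -26823 - 1/(-1) = -26823 - 1*(-1) = -26823 + 1 = -26822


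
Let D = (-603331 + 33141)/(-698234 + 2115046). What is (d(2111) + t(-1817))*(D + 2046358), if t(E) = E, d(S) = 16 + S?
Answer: 224696060039215/354203 ≈ 6.3437e+8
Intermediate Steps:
D = -285095/708406 (D = -570190/1416812 = -570190*1/1416812 = -285095/708406 ≈ -0.40245)
(d(2111) + t(-1817))*(D + 2046358) = ((16 + 2111) - 1817)*(-285095/708406 + 2046358) = (2127 - 1817)*(1449652000253/708406) = 310*(1449652000253/708406) = 224696060039215/354203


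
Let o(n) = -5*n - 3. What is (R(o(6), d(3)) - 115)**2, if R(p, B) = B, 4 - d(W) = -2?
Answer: 11881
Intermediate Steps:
d(W) = 6 (d(W) = 4 - 1*(-2) = 4 + 2 = 6)
o(n) = -3 - 5*n
(R(o(6), d(3)) - 115)**2 = (6 - 115)**2 = (-109)**2 = 11881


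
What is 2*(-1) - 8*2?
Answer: -18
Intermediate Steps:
2*(-1) - 8*2 = -2 - 16 = -18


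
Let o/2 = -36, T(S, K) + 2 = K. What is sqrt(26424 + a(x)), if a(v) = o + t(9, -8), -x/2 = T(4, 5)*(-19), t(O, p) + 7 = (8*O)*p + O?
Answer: sqrt(25778) ≈ 160.56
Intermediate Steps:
T(S, K) = -2 + K
t(O, p) = -7 + O + 8*O*p (t(O, p) = -7 + ((8*O)*p + O) = -7 + (8*O*p + O) = -7 + (O + 8*O*p) = -7 + O + 8*O*p)
o = -72 (o = 2*(-36) = -72)
x = 114 (x = -2*(-2 + 5)*(-19) = -6*(-19) = -2*(-57) = 114)
a(v) = -646 (a(v) = -72 + (-7 + 9 + 8*9*(-8)) = -72 + (-7 + 9 - 576) = -72 - 574 = -646)
sqrt(26424 + a(x)) = sqrt(26424 - 646) = sqrt(25778)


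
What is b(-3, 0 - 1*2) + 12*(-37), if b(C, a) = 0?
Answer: -444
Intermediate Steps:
b(-3, 0 - 1*2) + 12*(-37) = 0 + 12*(-37) = 0 - 444 = -444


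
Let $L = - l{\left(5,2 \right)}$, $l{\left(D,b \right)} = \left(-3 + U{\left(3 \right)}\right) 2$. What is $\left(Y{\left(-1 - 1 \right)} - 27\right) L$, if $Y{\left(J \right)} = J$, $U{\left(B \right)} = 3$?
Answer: $0$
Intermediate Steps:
$l{\left(D,b \right)} = 0$ ($l{\left(D,b \right)} = \left(-3 + 3\right) 2 = 0 \cdot 2 = 0$)
$L = 0$ ($L = \left(-1\right) 0 = 0$)
$\left(Y{\left(-1 - 1 \right)} - 27\right) L = \left(\left(-1 - 1\right) - 27\right) 0 = \left(-2 - 27\right) 0 = \left(-29\right) 0 = 0$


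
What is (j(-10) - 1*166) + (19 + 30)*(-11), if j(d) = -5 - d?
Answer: -700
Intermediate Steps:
(j(-10) - 1*166) + (19 + 30)*(-11) = ((-5 - 1*(-10)) - 1*166) + (19 + 30)*(-11) = ((-5 + 10) - 166) + 49*(-11) = (5 - 166) - 539 = -161 - 539 = -700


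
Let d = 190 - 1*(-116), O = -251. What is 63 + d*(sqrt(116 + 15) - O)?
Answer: 76869 + 306*sqrt(131) ≈ 80371.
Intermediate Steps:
d = 306 (d = 190 + 116 = 306)
63 + d*(sqrt(116 + 15) - O) = 63 + 306*(sqrt(116 + 15) - 1*(-251)) = 63 + 306*(sqrt(131) + 251) = 63 + 306*(251 + sqrt(131)) = 63 + (76806 + 306*sqrt(131)) = 76869 + 306*sqrt(131)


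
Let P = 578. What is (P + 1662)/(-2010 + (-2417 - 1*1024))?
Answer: -2240/5451 ≈ -0.41093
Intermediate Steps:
(P + 1662)/(-2010 + (-2417 - 1*1024)) = (578 + 1662)/(-2010 + (-2417 - 1*1024)) = 2240/(-2010 + (-2417 - 1024)) = 2240/(-2010 - 3441) = 2240/(-5451) = 2240*(-1/5451) = -2240/5451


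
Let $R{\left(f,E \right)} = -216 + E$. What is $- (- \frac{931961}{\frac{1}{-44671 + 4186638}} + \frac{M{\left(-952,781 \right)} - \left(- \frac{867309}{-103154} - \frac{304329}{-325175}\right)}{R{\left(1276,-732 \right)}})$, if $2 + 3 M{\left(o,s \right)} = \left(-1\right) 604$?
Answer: $\frac{122748426222467601039796559}{31798860648600} \approx 3.8602 \cdot 10^{12}$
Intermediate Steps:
$M{\left(o,s \right)} = -202$ ($M{\left(o,s \right)} = - \frac{2}{3} + \frac{\left(-1\right) 604}{3} = - \frac{2}{3} + \frac{1}{3} \left(-604\right) = - \frac{2}{3} - \frac{604}{3} = -202$)
$- (- \frac{931961}{\frac{1}{-44671 + 4186638}} + \frac{M{\left(-952,781 \right)} - \left(- \frac{867309}{-103154} - \frac{304329}{-325175}\right)}{R{\left(1276,-732 \right)}}) = - (- \frac{931961}{\frac{1}{-44671 + 4186638}} + \frac{-202 - \left(- \frac{867309}{-103154} - \frac{304329}{-325175}\right)}{-216 - 732}) = - (- \frac{931961}{\frac{1}{4141967}} + \frac{-202 - \left(\left(-867309\right) \left(- \frac{1}{103154}\right) - - \frac{304329}{325175}\right)}{-948}) = - (- 931961 \frac{1}{\frac{1}{4141967}} + \left(-202 - \left(\frac{867309}{103154} + \frac{304329}{325175}\right)\right) \left(- \frac{1}{948}\right)) = - (\left(-931961\right) 4141967 + \left(-202 - \frac{313419957741}{33543101950}\right) \left(- \frac{1}{948}\right)) = - (-3860151707287 + \left(-202 - \frac{313419957741}{33543101950}\right) \left(- \frac{1}{948}\right)) = - (-3860151707287 - - \frac{7089126551641}{31798860648600}) = - (-3860151707287 + \frac{7089126551641}{31798860648600}) = \left(-1\right) \left(- \frac{122748426222467601039796559}{31798860648600}\right) = \frac{122748426222467601039796559}{31798860648600}$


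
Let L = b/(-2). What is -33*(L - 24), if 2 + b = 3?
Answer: 1617/2 ≈ 808.50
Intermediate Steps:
b = 1 (b = -2 + 3 = 1)
L = -1/2 (L = 1/(-2) = 1*(-1/2) = -1/2 ≈ -0.50000)
-33*(L - 24) = -33*(-1/2 - 24) = -33*(-49/2) = 1617/2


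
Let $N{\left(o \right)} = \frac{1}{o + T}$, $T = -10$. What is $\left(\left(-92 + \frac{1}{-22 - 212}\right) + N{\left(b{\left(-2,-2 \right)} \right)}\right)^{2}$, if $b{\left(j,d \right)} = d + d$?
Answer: $\frac{5686668100}{670761} \approx 8477.9$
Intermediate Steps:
$b{\left(j,d \right)} = 2 d$
$N{\left(o \right)} = \frac{1}{-10 + o}$ ($N{\left(o \right)} = \frac{1}{o - 10} = \frac{1}{-10 + o}$)
$\left(\left(-92 + \frac{1}{-22 - 212}\right) + N{\left(b{\left(-2,-2 \right)} \right)}\right)^{2} = \left(\left(-92 + \frac{1}{-22 - 212}\right) + \frac{1}{-10 + 2 \left(-2\right)}\right)^{2} = \left(\left(-92 + \frac{1}{-234}\right) + \frac{1}{-10 - 4}\right)^{2} = \left(\left(-92 - \frac{1}{234}\right) + \frac{1}{-14}\right)^{2} = \left(- \frac{21529}{234} - \frac{1}{14}\right)^{2} = \left(- \frac{75410}{819}\right)^{2} = \frac{5686668100}{670761}$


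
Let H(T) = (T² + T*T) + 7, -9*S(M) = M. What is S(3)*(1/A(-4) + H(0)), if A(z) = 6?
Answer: -43/18 ≈ -2.3889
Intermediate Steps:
S(M) = -M/9
H(T) = 7 + 2*T² (H(T) = (T² + T²) + 7 = 2*T² + 7 = 7 + 2*T²)
S(3)*(1/A(-4) + H(0)) = (-⅑*3)*(1/6 + (7 + 2*0²)) = -(⅙ + (7 + 2*0))/3 = -(⅙ + (7 + 0))/3 = -(⅙ + 7)/3 = -⅓*43/6 = -43/18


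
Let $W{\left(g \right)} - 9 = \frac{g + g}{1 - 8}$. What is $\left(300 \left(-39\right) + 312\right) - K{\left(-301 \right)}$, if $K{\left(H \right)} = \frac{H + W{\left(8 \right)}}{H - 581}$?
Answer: $- \frac{35155786}{3087} \approx -11388.0$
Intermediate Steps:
$W{\left(g \right)} = 9 - \frac{2 g}{7}$ ($W{\left(g \right)} = 9 + \frac{g + g}{1 - 8} = 9 + \frac{2 g}{-7} = 9 + 2 g \left(- \frac{1}{7}\right) = 9 - \frac{2 g}{7}$)
$K{\left(H \right)} = \frac{\frac{47}{7} + H}{-581 + H}$ ($K{\left(H \right)} = \frac{H + \left(9 - \frac{16}{7}\right)}{H - 581} = \frac{H + \left(9 - \frac{16}{7}\right)}{-581 + H} = \frac{H + \frac{47}{7}}{-581 + H} = \frac{\frac{47}{7} + H}{-581 + H}$)
$\left(300 \left(-39\right) + 312\right) - K{\left(-301 \right)} = \left(300 \left(-39\right) + 312\right) - \frac{\frac{47}{7} - 301}{-581 - 301} = \left(-11700 + 312\right) - \frac{1}{-882} \left(- \frac{2060}{7}\right) = -11388 - \left(- \frac{1}{882}\right) \left(- \frac{2060}{7}\right) = -11388 - \frac{1030}{3087} = - \frac{35155786}{3087}$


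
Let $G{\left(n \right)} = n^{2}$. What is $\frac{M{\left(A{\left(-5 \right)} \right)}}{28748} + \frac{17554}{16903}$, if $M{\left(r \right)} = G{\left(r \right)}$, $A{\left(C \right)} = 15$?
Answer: $\frac{508445567}{485927444} \approx 1.0463$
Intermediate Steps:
$M{\left(r \right)} = r^{2}$
$\frac{M{\left(A{\left(-5 \right)} \right)}}{28748} + \frac{17554}{16903} = \frac{15^{2}}{28748} + \frac{17554}{16903} = 225 \cdot \frac{1}{28748} + 17554 \cdot \frac{1}{16903} = \frac{225}{28748} + \frac{17554}{16903} = \frac{508445567}{485927444}$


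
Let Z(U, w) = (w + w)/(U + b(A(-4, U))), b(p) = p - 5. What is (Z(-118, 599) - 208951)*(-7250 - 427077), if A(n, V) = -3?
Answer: 5717703003424/63 ≈ 9.0757e+10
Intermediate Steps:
b(p) = -5 + p
Z(U, w) = 2*w/(-8 + U) (Z(U, w) = (w + w)/(U + (-5 - 3)) = (2*w)/(U - 8) = (2*w)/(-8 + U) = 2*w/(-8 + U))
(Z(-118, 599) - 208951)*(-7250 - 427077) = (2*599/(-8 - 118) - 208951)*(-7250 - 427077) = (2*599/(-126) - 208951)*(-434327) = (2*599*(-1/126) - 208951)*(-434327) = (-599/63 - 208951)*(-434327) = -13164512/63*(-434327) = 5717703003424/63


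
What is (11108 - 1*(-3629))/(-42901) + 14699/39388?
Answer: 50140843/1689784588 ≈ 0.029673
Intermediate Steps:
(11108 - 1*(-3629))/(-42901) + 14699/39388 = (11108 + 3629)*(-1/42901) + 14699*(1/39388) = 14737*(-1/42901) + 14699/39388 = -14737/42901 + 14699/39388 = 50140843/1689784588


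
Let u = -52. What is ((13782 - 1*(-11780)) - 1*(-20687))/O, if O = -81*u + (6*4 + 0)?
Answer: 46249/4236 ≈ 10.918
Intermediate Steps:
O = 4236 (O = -81*(-52) + (6*4 + 0) = 4212 + (24 + 0) = 4212 + 24 = 4236)
((13782 - 1*(-11780)) - 1*(-20687))/O = ((13782 - 1*(-11780)) - 1*(-20687))/4236 = ((13782 + 11780) + 20687)*(1/4236) = (25562 + 20687)*(1/4236) = 46249*(1/4236) = 46249/4236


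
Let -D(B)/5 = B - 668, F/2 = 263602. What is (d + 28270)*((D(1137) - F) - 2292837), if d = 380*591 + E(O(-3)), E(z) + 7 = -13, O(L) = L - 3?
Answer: -713583852380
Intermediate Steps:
F = 527204 (F = 2*263602 = 527204)
D(B) = 3340 - 5*B (D(B) = -5*(B - 668) = -5*(-668 + B) = 3340 - 5*B)
O(L) = -3 + L
E(z) = -20 (E(z) = -7 - 13 = -20)
d = 224560 (d = 380*591 - 20 = 224580 - 20 = 224560)
(d + 28270)*((D(1137) - F) - 2292837) = (224560 + 28270)*(((3340 - 5*1137) - 1*527204) - 2292837) = 252830*(((3340 - 5685) - 527204) - 2292837) = 252830*((-2345 - 527204) - 2292837) = 252830*(-529549 - 2292837) = 252830*(-2822386) = -713583852380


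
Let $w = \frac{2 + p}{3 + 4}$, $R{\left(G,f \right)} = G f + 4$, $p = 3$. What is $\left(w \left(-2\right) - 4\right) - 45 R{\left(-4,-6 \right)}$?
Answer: $- \frac{8858}{7} \approx -1265.4$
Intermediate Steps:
$R{\left(G,f \right)} = 4 + G f$
$w = \frac{5}{7}$ ($w = \frac{2 + 3}{3 + 4} = \frac{5}{7} \approx 0.71429$)
$\left(w \left(-2\right) - 4\right) - 45 R{\left(-4,-6 \right)} = \left(\frac{5}{7} \left(-2\right) - 4\right) - 45 \left(4 - -24\right) = \left(- \frac{10}{7} - 4\right) - 45 \left(4 + 24\right) = - \frac{38}{7} - 1260 = - \frac{8858}{7}$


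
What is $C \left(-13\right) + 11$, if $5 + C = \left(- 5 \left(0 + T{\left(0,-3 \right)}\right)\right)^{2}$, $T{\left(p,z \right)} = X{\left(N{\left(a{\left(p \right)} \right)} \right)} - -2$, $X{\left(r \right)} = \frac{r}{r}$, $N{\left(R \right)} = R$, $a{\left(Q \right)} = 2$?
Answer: $-2849$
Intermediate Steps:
$X{\left(r \right)} = 1$
$T{\left(p,z \right)} = 3$ ($T{\left(p,z \right)} = 1 - -2 = 1 + 2 = 3$)
$C = 220$ ($C = -5 + \left(- 5 \left(0 + 3\right)\right)^{2} = -5 + \left(\left(-5\right) 3\right)^{2} = -5 + \left(-15\right)^{2} = -5 + 225 = 220$)
$C \left(-13\right) + 11 = 220 \left(-13\right) + 11 = -2860 + 11 = -2849$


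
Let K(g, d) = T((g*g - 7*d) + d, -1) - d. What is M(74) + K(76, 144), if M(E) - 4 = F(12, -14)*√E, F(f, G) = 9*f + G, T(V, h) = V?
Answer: 4772 + 94*√74 ≈ 5580.6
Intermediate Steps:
F(f, G) = G + 9*f
K(g, d) = g² - 7*d (K(g, d) = ((g*g - 7*d) + d) - d = ((g² - 7*d) + d) - d = (g² - 6*d) - d = g² - 7*d)
M(E) = 4 + 94*√E (M(E) = 4 + (-14 + 9*12)*√E = 4 + (-14 + 108)*√E = 4 + 94*√E)
M(74) + K(76, 144) = (4 + 94*√74) + (76² - 7*144) = (4 + 94*√74) + (5776 - 1008) = (4 + 94*√74) + 4768 = 4772 + 94*√74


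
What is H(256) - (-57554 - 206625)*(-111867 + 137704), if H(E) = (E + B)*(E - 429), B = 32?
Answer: 6825542999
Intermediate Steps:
H(E) = (-429 + E)*(32 + E) (H(E) = (E + 32)*(E - 429) = (32 + E)*(-429 + E) = (-429 + E)*(32 + E))
H(256) - (-57554 - 206625)*(-111867 + 137704) = (-13728 + 256² - 397*256) - (-57554 - 206625)*(-111867 + 137704) = (-13728 + 65536 - 101632) - (-264179)*25837 = -49824 - 1*(-6825592823) = -49824 + 6825592823 = 6825542999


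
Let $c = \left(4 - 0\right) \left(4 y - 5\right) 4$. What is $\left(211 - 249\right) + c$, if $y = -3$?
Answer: $-310$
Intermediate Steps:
$c = -272$ ($c = \left(4 - 0\right) \left(4 \left(-3\right) - 5\right) 4 = \left(4 + 0\right) \left(-12 - 5\right) 4 = 4 \left(-17\right) 4 = \left(-68\right) 4 = -272$)
$\left(211 - 249\right) + c = \left(211 - 249\right) - 272 = -38 - 272 = -310$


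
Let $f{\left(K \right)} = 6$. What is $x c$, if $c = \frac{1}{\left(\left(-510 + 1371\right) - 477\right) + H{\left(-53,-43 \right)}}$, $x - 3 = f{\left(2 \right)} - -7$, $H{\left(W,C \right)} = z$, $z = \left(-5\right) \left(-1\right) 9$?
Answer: $\frac{16}{429} \approx 0.037296$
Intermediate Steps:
$z = 45$ ($z = 5 \cdot 9 = 45$)
$H{\left(W,C \right)} = 45$
$x = 16$ ($x = 3 + \left(6 - -7\right) = 3 + \left(6 + 7\right) = 3 + 13 = 16$)
$c = \frac{1}{429}$ ($c = \frac{1}{\left(\left(-510 + 1371\right) - 477\right) + 45} = \frac{1}{\left(861 - 477\right) + 45} = \frac{1}{384 + 45} = \frac{1}{429} \approx 0.002331$)
$x c = 16 \cdot \frac{1}{429} = \frac{16}{429}$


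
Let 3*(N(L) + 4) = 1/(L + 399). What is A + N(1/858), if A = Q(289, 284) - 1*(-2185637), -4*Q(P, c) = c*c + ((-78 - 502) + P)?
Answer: 2965432238425/1369372 ≈ 2.1655e+6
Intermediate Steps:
Q(P, c) = 145 - P/4 - c²/4 (Q(P, c) = -(c*c + ((-78 - 502) + P))/4 = -(c² + (-580 + P))/4 = -(-580 + P + c²)/4 = 145 - P/4 - c²/4)
A = 8662183/4 (A = (145 - ¼*289 - ¼*284²) - 1*(-2185637) = (145 - 289/4 - ¼*80656) + 2185637 = (145 - 289/4 - 20164) + 2185637 = -80365/4 + 2185637 = 8662183/4 ≈ 2.1655e+6)
N(L) = -4 + 1/(3*(399 + L)) (N(L) = -4 + 1/(3*(L + 399)) = -4 + 1/(3*(399 + L)))
A + N(1/858) = 8662183/4 + (-4787 - 12/858)/(3*(399 + 1/858)) = 8662183/4 + (-4787 - 12*1/858)/(3*(399 + 1/858)) = 8662183/4 + (-4787 - 2/143)/(3*(342343/858)) = 8662183/4 + (⅓)*(858/342343)*(-684543/143) = 8662183/4 - 1369086/342343 = 2965432238425/1369372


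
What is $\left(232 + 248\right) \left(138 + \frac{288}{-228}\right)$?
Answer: $\frac{1247040}{19} \approx 65634.0$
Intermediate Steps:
$\left(232 + 248\right) \left(138 + \frac{288}{-228}\right) = 480 \left(138 + 288 \left(- \frac{1}{228}\right)\right) = 480 \left(138 - \frac{24}{19}\right) = 480 \cdot \frac{2598}{19} = \frac{1247040}{19}$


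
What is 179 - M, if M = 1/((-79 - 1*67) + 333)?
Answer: 33472/187 ≈ 178.99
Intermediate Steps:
M = 1/187 (M = 1/((-79 - 67) + 333) = 1/(-146 + 333) = 1/187 ≈ 0.0053476)
179 - M = 179 - 1*1/187 = 179 - 1/187 = 33472/187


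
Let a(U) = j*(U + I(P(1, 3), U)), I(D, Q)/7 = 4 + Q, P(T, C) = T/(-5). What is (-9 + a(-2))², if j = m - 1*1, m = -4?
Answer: 4761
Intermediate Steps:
P(T, C) = -T/5 (P(T, C) = T*(-⅕) = -T/5)
I(D, Q) = 28 + 7*Q (I(D, Q) = 7*(4 + Q) = 28 + 7*Q)
j = -5 (j = -4 - 1*1 = -4 - 1 = -5)
a(U) = -140 - 40*U (a(U) = -5*(U + (28 + 7*U)) = -5*(28 + 8*U) = -140 - 40*U)
(-9 + a(-2))² = (-9 + (-140 - 40*(-2)))² = (-9 + (-140 + 80))² = (-9 - 60)² = (-69)² = 4761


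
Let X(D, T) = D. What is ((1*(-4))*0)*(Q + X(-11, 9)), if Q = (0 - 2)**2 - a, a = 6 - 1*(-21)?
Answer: 0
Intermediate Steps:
a = 27 (a = 6 + 21 = 27)
Q = -23 (Q = (0 - 2)**2 - 1*27 = (-2)**2 - 27 = 4 - 27 = -23)
((1*(-4))*0)*(Q + X(-11, 9)) = ((1*(-4))*0)*(-23 - 11) = -4*0*(-34) = 0*(-34) = 0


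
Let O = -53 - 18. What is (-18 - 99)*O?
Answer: 8307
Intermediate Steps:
O = -71
(-18 - 99)*O = (-18 - 99)*(-71) = -117*(-71) = 8307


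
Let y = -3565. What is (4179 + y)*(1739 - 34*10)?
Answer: 858986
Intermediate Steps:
(4179 + y)*(1739 - 34*10) = (4179 - 3565)*(1739 - 34*10) = 614*(1739 - 340) = 614*1399 = 858986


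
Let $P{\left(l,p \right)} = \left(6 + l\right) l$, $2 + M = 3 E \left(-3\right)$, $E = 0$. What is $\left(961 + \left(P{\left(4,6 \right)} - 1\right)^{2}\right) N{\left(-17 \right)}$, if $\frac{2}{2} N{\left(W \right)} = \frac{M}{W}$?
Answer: $292$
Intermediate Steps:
$M = -2$ ($M = -2 + 3 \cdot 0 \left(-3\right) = -2 + 0 \left(-3\right) = -2 + 0 = -2$)
$P{\left(l,p \right)} = l \left(6 + l\right)$
$N{\left(W \right)} = - \frac{2}{W}$
$\left(961 + \left(P{\left(4,6 \right)} - 1\right)^{2}\right) N{\left(-17 \right)} = \left(961 + \left(4 \left(6 + 4\right) - 1\right)^{2}\right) \left(- \frac{2}{-17}\right) = \left(961 + \left(4 \cdot 10 - 1\right)^{2}\right) \left(\left(-2\right) \left(- \frac{1}{17}\right)\right) = \left(961 + \left(40 - 1\right)^{2}\right) \frac{2}{17} = \left(961 + 39^{2}\right) \frac{2}{17} = \left(961 + 1521\right) \frac{2}{17} = 2482 \cdot \frac{2}{17} = 292$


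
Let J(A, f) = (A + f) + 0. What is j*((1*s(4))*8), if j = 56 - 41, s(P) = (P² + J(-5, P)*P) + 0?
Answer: 1440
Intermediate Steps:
J(A, f) = A + f
s(P) = P² + P*(-5 + P) (s(P) = (P² + (-5 + P)*P) + 0 = (P² + P*(-5 + P)) + 0 = P² + P*(-5 + P))
j = 15
j*((1*s(4))*8) = 15*((1*(4*(-5 + 2*4)))*8) = 15*((1*(4*(-5 + 8)))*8) = 15*((1*(4*3))*8) = 15*((1*12)*8) = 15*(12*8) = 15*96 = 1440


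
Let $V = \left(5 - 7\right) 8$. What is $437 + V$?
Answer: $421$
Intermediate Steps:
$V = -16$ ($V = \left(-2\right) 8 = -16$)
$437 + V = 437 - 16 = 421$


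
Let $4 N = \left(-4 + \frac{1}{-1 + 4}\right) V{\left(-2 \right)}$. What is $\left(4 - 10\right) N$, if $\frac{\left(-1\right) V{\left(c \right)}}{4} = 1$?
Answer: $-22$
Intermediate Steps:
$V{\left(c \right)} = -4$ ($V{\left(c \right)} = \left(-4\right) 1 = -4$)
$N = \frac{11}{3}$ ($N = \frac{\left(-4 + \frac{1}{-1 + 4}\right) \left(-4\right)}{4} = \frac{\left(-4 + \frac{1}{3}\right) \left(-4\right)}{4} = \frac{\left(- \frac{11}{3}\right) \left(-4\right)}{4} = \frac{1}{4} \cdot \frac{44}{3} = \frac{11}{3} \approx 3.6667$)
$\left(4 - 10\right) N = \left(4 - 10\right) \frac{11}{3} = \left(-6\right) \frac{11}{3} = -22$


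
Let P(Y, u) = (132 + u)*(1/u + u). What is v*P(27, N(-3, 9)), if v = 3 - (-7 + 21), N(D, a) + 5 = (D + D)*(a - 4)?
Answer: 1308142/35 ≈ 37376.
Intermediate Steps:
N(D, a) = -5 + 2*D*(-4 + a) (N(D, a) = -5 + (D + D)*(a - 4) = -5 + (2*D)*(-4 + a) = -5 + 2*D*(-4 + a))
v = -11 (v = 3 - 1*14 = 3 - 14 = -11)
P(Y, u) = (132 + u)*(u + 1/u)
v*P(27, N(-3, 9)) = -11*(1 + (-5 - 8*(-3) + 2*(-3)*9)² + 132*(-5 - 8*(-3) + 2*(-3)*9) + 132/(-5 - 8*(-3) + 2*(-3)*9)) = -11*(1 + (-5 + 24 - 54)² + 132*(-5 + 24 - 54) + 132/(-5 + 24 - 54)) = -11*(1 + (-35)² + 132*(-35) + 132/(-35)) = -11*(1 + 1225 - 4620 + 132*(-1/35)) = -11*(1 + 1225 - 4620 - 132/35) = -11*(-118922/35) = 1308142/35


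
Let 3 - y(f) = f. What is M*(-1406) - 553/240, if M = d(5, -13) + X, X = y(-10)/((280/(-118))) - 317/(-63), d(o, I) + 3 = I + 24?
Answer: -53535221/5040 ≈ -10622.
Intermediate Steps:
y(f) = 3 - f
d(o, I) = 21 + I (d(o, I) = -3 + (I + 24) = -3 + (24 + I) = 21 + I)
X = -563/1260 (X = (3 - 1*(-10))/((280/(-118))) - 317/(-63) = (3 + 10)/((280*(-1/118))) - 317*(-1/63) = 13/(-140/59) + 317/63 = 13*(-59/140) + 317/63 = -767/140 + 317/63 = -563/1260 ≈ -0.44683)
M = 9517/1260 (M = (21 - 13) - 563/1260 = 8 - 563/1260 = 9517/1260 ≈ 7.5532)
M*(-1406) - 553/240 = (9517/1260)*(-1406) - 553/240 = -6690451/630 - 553*1/240 = -6690451/630 - 553/240 = -53535221/5040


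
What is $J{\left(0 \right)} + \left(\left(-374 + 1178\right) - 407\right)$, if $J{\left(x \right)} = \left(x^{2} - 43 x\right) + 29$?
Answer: $426$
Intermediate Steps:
$J{\left(x \right)} = 29 + x^{2} - 43 x$
$J{\left(0 \right)} + \left(\left(-374 + 1178\right) - 407\right) = \left(29 + 0^{2} - 0\right) + \left(\left(-374 + 1178\right) - 407\right) = \left(29 + 0 + 0\right) + \left(804 - 407\right) = 29 + 397 = 426$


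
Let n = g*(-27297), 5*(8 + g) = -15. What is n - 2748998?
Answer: -2448731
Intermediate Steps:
g = -11 (g = -8 + (⅕)*(-15) = -8 - 3 = -11)
n = 300267 (n = -11*(-27297) = 300267)
n - 2748998 = 300267 - 2748998 = -2448731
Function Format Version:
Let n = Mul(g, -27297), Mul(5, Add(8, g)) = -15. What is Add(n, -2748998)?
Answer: -2448731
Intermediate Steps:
g = -11 (g = Add(-8, Mul(Rational(1, 5), -15)) = Add(-8, -3) = -11)
n = 300267 (n = Mul(-11, -27297) = 300267)
Add(n, -2748998) = Add(300267, -2748998) = -2448731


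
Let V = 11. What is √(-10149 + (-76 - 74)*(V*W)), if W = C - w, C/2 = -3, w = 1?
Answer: √1401 ≈ 37.430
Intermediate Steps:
C = -6 (C = 2*(-3) = -6)
W = -7 (W = -6 - 1*1 = -6 - 1 = -7)
√(-10149 + (-76 - 74)*(V*W)) = √(-10149 + (-76 - 74)*(11*(-7))) = √(-10149 - 150*(-77)) = √(-10149 + 11550) = √1401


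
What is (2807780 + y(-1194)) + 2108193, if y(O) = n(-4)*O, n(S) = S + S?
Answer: 4925525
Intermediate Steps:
n(S) = 2*S
y(O) = -8*O (y(O) = (2*(-4))*O = -8*O)
(2807780 + y(-1194)) + 2108193 = (2807780 - 8*(-1194)) + 2108193 = (2807780 + 9552) + 2108193 = 2817332 + 2108193 = 4925525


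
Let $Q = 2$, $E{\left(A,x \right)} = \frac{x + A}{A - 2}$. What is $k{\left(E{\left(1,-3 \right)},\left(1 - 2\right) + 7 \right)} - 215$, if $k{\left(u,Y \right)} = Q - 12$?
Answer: $-225$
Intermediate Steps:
$E{\left(A,x \right)} = \frac{A + x}{-2 + A}$
$k{\left(u,Y \right)} = -10$ ($k{\left(u,Y \right)} = 2 - 12 = -10$)
$k{\left(E{\left(1,-3 \right)},\left(1 - 2\right) + 7 \right)} - 215 = -10 - 215 = -225$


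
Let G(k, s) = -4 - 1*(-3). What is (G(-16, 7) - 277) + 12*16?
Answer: -86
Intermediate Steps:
G(k, s) = -1 (G(k, s) = -4 + 3 = -1)
(G(-16, 7) - 277) + 12*16 = (-1 - 277) + 12*16 = -278 + 192 = -86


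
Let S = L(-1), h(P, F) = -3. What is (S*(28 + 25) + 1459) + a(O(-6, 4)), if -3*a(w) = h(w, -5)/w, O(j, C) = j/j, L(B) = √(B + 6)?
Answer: 1460 + 53*√5 ≈ 1578.5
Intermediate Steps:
L(B) = √(6 + B)
S = √5 (S = √(6 - 1) = √5 ≈ 2.2361)
O(j, C) = 1
a(w) = 1/w (a(w) = -(-1)/w = 1/w)
(S*(28 + 25) + 1459) + a(O(-6, 4)) = (√5*(28 + 25) + 1459) + 1/1 = (√5*53 + 1459) + 1 = (53*√5 + 1459) + 1 = (1459 + 53*√5) + 1 = 1460 + 53*√5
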